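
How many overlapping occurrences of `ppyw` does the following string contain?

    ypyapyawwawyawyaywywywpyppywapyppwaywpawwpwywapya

1

Sliding a length-4 window over the 49 characters (46 positions):
  position 25–28: ppyw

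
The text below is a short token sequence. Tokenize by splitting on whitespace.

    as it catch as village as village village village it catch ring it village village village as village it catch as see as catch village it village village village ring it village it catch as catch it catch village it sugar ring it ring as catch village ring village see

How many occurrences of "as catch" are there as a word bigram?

3

Scanning the 49 overlapping bigram windows for "as catch":
  position 23–24: as catch
  position 35–36: as catch
  position 45–46: as catch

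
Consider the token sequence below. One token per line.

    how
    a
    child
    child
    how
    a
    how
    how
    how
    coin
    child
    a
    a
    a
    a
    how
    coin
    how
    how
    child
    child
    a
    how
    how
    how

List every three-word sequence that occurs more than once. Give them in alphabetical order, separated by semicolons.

a a a; a how how; how how how

Trigram counts meeting the condition (more than once):
  a a a: 2
  a how how: 2
  how how how: 2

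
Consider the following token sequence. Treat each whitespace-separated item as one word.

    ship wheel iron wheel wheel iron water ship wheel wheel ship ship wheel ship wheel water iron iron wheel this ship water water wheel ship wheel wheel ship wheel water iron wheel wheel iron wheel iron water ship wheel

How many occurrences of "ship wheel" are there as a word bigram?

7

Scanning the 38 overlapping bigram windows for "ship wheel":
  position 1–2: ship wheel
  position 8–9: ship wheel
  position 12–13: ship wheel
  position 14–15: ship wheel
  position 25–26: ship wheel
  position 28–29: ship wheel
  position 38–39: ship wheel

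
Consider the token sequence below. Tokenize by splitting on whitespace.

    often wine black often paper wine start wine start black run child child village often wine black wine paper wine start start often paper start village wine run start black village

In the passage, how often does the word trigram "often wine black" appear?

2

Scanning the 29 overlapping trigram windows for "often wine black":
  position 1–3: often wine black
  position 15–17: often wine black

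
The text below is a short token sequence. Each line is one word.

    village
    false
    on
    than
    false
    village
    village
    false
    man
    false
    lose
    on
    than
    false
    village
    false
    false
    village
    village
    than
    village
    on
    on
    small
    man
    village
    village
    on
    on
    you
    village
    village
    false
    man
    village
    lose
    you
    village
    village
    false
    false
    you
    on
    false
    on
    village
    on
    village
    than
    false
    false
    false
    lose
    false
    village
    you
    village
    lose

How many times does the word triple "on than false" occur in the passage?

Scanning the 56 overlapping trigram windows for "on than false":
  position 3–5: on than false
  position 12–14: on than false

2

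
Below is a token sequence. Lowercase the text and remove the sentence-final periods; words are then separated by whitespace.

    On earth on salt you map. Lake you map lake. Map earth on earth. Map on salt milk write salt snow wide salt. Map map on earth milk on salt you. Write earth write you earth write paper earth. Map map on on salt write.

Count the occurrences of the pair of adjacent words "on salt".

4

Scanning the 44 overlapping bigram windows for "on salt":
  position 3–4: on salt
  position 16–17: on salt
  position 29–30: on salt
  position 43–44: on salt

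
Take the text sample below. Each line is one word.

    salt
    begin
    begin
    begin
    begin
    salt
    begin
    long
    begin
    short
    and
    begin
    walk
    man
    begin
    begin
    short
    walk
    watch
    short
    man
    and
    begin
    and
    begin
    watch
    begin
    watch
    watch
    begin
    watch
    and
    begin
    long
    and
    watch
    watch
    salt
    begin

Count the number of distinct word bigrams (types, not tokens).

24

39 tokens → 38 bigram windows in total.
Repeated bigrams (each contributes count−1 duplicates):
  and begin: 4
  begin begin: 4
  begin watch: 3
  salt begin: 3
  begin long: 2
  begin short: 2
  watch begin: 2
  watch watch: 2
14 duplicate windows → 38 − 14 = 24 distinct.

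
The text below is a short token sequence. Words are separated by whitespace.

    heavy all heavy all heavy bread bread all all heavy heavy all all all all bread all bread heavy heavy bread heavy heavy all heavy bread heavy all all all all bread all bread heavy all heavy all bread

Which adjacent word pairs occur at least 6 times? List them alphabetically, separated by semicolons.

all all; heavy all

Bigram counts meeting the condition (at least 6 times):
  all all: 7
  heavy all: 7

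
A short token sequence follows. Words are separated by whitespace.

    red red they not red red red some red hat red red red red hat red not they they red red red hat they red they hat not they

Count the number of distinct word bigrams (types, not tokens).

29 tokens → 28 bigram windows in total.
Repeated bigrams (each contributes count−1 duplicates):
  red red: 8
  red hat: 3
  hat red: 2
  not they: 2
  red they: 2
  they red: 2
13 duplicate windows → 28 − 13 = 15 distinct.

15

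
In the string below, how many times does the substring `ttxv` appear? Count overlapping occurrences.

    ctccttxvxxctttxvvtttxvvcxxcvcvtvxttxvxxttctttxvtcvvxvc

5

Sliding a length-4 window over the 54 characters (51 positions):
  position 5–8: ttxv
  position 13–16: ttxv
  position 19–22: ttxv
  position 34–37: ttxv
  position 44–47: ttxv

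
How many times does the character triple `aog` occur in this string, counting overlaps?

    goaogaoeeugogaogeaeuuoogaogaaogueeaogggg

Sliding a length-3 window over the 40 characters (38 positions):
  position 3–5: aog
  position 14–16: aog
  position 25–27: aog
  position 29–31: aog
  position 35–37: aog

5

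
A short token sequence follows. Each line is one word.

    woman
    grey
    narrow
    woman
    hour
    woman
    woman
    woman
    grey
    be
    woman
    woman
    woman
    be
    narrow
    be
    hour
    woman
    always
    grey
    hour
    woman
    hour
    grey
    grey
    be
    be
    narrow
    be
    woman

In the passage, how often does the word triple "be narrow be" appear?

2

Scanning the 28 overlapping trigram windows for "be narrow be":
  position 14–16: be narrow be
  position 27–29: be narrow be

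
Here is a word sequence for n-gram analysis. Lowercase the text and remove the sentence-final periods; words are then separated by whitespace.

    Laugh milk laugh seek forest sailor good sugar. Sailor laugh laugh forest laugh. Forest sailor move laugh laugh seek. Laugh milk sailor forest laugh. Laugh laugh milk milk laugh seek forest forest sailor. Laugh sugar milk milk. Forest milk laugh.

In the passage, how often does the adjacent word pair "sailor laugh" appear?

2

Scanning the 39 overlapping bigram windows for "sailor laugh":
  position 9–10: sailor laugh
  position 33–34: sailor laugh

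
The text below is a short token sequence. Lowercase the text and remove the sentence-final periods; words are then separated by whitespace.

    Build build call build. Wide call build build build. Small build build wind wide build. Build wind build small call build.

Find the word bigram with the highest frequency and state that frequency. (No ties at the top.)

"build build", 5 times

Bigram frequencies (highest first):
  build build: 5
  call build: 3
  build small: 2
  build wind: 2
  build call: 1
  build wide: 1
  … (6 more, each ≤ 1)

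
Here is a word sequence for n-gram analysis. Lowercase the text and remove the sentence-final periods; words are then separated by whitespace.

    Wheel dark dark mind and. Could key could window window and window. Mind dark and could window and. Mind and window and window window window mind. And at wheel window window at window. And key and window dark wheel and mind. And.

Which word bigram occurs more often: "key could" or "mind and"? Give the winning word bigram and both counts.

"key could": 1 occurrence
"mind and": 4 occurrences

"mind and" (4 vs 1)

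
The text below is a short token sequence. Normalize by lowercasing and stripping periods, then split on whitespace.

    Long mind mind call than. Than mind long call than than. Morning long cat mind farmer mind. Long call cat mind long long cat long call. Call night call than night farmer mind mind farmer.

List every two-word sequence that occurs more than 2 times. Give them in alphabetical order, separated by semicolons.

call than; long call; mind long

Bigram counts meeting the condition (more than 2 times):
  call than: 3
  long call: 3
  mind long: 3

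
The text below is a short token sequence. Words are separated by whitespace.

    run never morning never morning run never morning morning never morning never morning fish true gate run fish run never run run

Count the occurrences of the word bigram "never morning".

5

Scanning the 21 overlapping bigram windows for "never morning":
  position 2–3: never morning
  position 4–5: never morning
  position 7–8: never morning
  position 10–11: never morning
  position 12–13: never morning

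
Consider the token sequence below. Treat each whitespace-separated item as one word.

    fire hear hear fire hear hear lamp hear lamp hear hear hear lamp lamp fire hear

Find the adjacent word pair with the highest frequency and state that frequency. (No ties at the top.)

Bigram frequencies (highest first):
  hear hear: 4
  fire hear: 3
  hear lamp: 3
  lamp hear: 2
  hear fire: 1
  lamp lamp: 1
  … (1 more, each ≤ 1)

"hear hear", 4 times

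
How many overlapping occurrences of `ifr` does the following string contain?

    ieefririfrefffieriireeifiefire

Sliding a length-3 window over the 30 characters (28 positions):
  position 8–10: ifr

1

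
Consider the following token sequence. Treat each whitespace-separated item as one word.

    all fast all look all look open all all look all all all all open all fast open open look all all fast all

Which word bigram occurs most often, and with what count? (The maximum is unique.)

Bigram frequencies (highest first):
  all all: 5
  all fast: 3
  all look: 3
  look all: 3
  fast all: 2
  open all: 2
  … (5 more, each ≤ 1)

"all all", 5 times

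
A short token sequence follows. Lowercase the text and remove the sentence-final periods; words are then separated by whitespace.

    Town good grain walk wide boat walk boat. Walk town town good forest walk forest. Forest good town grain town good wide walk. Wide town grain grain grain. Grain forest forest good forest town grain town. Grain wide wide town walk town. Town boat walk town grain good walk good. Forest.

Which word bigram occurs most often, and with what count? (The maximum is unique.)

"town grain", 5 times

Bigram frequencies (highest first):
  town grain: 5
  town good: 3
  boat walk: 3
  walk town: 3
  good forest: 3
  grain grain: 3
  … (24 more, each ≤ 2)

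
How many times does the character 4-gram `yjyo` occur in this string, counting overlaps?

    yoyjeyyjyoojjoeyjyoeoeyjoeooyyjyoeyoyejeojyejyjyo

Sliding a length-4 window over the 49 characters (46 positions):
  position 7–10: yjyo
  position 16–19: yjyo
  position 30–33: yjyo
  position 46–49: yjyo

4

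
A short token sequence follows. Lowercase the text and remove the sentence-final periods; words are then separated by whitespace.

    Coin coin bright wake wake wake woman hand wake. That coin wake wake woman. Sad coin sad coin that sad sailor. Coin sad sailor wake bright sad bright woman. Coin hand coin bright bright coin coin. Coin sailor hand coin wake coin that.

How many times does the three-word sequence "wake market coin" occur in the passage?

Scanning the 41 overlapping trigram windows for "wake market coin":
  (none found)

0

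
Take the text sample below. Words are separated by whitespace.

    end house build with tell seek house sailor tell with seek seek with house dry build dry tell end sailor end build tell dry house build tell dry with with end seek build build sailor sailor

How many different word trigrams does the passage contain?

36 tokens → 34 trigram windows in total.
Repeated trigrams (each contributes count−1 duplicates):
  build tell dry: 2
1 duplicate windows → 34 − 1 = 33 distinct.

33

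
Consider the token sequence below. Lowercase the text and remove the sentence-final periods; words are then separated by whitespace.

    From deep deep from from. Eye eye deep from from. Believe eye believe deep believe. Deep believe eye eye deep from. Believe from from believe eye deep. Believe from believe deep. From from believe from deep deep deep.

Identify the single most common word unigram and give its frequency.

Unigram frequencies (highest first):
  from: 12
  deep: 11
  believe: 9
  eye: 6

"from", 12 times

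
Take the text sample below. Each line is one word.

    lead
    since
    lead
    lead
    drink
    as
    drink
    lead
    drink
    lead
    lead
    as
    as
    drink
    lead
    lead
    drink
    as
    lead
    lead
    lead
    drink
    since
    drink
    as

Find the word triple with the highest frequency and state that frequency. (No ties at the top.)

"lead lead drink", 3 times

Trigram frequencies (highest first):
  lead lead drink: 3
  lead drink as: 2
  as drink lead: 2
  drink lead lead: 2
  lead since lead: 1
  since lead lead: 1
  … (12 more, each ≤ 1)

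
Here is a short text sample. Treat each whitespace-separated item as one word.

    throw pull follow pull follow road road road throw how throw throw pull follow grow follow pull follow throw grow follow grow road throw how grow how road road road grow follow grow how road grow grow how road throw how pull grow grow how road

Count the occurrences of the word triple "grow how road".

4

Scanning the 44 overlapping trigram windows for "grow how road":
  position 26–28: grow how road
  position 33–35: grow how road
  position 37–39: grow how road
  position 44–46: grow how road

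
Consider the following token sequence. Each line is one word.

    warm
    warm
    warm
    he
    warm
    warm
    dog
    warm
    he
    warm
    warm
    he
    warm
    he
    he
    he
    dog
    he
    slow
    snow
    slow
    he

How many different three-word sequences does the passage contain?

16

22 tokens → 20 trigram windows in total.
Repeated trigrams (each contributes count−1 duplicates):
  warm he warm: 3
  he warm warm: 2
  warm warm he: 2
4 duplicate windows → 20 − 4 = 16 distinct.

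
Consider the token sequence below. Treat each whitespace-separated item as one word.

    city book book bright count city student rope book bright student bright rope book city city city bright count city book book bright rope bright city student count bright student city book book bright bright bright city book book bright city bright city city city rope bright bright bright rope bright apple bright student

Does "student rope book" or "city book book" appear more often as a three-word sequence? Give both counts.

"city book book" (4 vs 1)

"student rope book": 1 occurrence
"city book book": 4 occurrences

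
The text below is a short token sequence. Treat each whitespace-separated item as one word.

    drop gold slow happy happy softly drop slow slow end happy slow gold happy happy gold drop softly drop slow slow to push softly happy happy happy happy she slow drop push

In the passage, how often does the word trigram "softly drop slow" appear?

Scanning the 30 overlapping trigram windows for "softly drop slow":
  position 6–8: softly drop slow
  position 18–20: softly drop slow

2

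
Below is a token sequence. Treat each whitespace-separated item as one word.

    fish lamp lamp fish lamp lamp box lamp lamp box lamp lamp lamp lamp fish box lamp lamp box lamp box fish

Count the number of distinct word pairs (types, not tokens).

22 tokens → 21 bigram windows in total.
Repeated bigrams (each contributes count−1 duplicates):
  lamp lamp: 7
  box lamp: 4
  lamp box: 4
  fish lamp: 2
  lamp fish: 2
14 duplicate windows → 21 − 14 = 7 distinct.

7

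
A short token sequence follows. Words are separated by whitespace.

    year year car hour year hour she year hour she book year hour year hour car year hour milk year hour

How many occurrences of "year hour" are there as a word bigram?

Scanning the 20 overlapping bigram windows for "year hour":
  position 5–6: year hour
  position 8–9: year hour
  position 12–13: year hour
  position 14–15: year hour
  position 17–18: year hour
  position 20–21: year hour

6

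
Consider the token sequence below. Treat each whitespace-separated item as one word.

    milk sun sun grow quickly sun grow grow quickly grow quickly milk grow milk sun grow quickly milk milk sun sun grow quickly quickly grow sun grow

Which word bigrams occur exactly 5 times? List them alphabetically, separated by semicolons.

Bigram counts meeting the condition (exactly 5 times):
  grow quickly: 5
  sun grow: 5

grow quickly; sun grow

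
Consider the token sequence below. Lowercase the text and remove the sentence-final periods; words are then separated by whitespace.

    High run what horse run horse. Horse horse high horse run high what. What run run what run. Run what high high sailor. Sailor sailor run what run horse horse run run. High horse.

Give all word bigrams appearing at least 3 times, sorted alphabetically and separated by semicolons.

Bigram counts meeting the condition (at least 3 times):
  horse horse: 3
  horse run: 3
  run run: 3
  run what: 4
  what run: 3

horse horse; horse run; run run; run what; what run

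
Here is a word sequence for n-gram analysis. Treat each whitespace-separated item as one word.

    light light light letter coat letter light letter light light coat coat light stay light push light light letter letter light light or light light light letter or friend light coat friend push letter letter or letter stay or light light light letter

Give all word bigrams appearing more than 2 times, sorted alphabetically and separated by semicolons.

letter light; light letter; light light

Bigram counts meeting the condition (more than 2 times):
  letter light: 3
  light letter: 5
  light light: 9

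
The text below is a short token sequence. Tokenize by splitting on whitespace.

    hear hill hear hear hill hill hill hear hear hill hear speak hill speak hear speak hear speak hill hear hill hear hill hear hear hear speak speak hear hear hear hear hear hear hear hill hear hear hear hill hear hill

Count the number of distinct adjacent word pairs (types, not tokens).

9

42 tokens → 41 bigram windows in total.
Repeated bigrams (each contributes count−1 duplicates):
  hear hear: 12
  hear hill: 8
  hill hear: 8
  hear speak: 4
  speak hear: 3
  hill hill: 2
  speak hill: 2
32 duplicate windows → 41 − 32 = 9 distinct.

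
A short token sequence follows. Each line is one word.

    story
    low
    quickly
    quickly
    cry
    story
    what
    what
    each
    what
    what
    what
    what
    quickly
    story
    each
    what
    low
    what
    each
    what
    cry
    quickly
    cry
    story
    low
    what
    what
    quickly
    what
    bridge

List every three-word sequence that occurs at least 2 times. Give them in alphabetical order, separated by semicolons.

quickly cry story; what each what; what what quickly; what what what

Trigram counts meeting the condition (at least 2 times):
  quickly cry story: 2
  what each what: 2
  what what quickly: 2
  what what what: 2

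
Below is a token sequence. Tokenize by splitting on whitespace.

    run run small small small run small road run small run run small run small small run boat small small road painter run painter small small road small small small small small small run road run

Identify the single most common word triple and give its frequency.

Trigram frequencies (highest first):
  small small small: 5
  small small run: 3
  run run small: 2
  run small small: 2
  small run small: 2
  run small run: 2
  … (17 more, each ≤ 2)

"small small small", 5 times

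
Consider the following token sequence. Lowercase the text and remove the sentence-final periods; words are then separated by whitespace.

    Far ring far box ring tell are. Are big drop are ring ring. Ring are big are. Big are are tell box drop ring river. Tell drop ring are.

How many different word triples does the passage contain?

26

29 tokens → 27 trigram windows in total.
Repeated trigrams (each contributes count−1 duplicates):
  are big are: 2
1 duplicate windows → 27 − 1 = 26 distinct.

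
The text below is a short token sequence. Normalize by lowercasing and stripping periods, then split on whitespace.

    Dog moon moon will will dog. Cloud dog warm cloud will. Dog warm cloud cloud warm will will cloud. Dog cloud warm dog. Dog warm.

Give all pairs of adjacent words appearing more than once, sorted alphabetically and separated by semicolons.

Bigram counts meeting the condition (more than once):
  cloud dog: 2
  cloud warm: 2
  dog cloud: 2
  dog warm: 3
  warm cloud: 2
  will dog: 2
  will will: 2

cloud dog; cloud warm; dog cloud; dog warm; warm cloud; will dog; will will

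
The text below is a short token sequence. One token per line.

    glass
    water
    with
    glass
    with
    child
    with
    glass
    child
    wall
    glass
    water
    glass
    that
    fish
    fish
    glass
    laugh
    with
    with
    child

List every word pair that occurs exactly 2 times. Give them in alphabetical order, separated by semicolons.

glass water; with child; with glass

Bigram counts meeting the condition (exactly 2 times):
  glass water: 2
  with child: 2
  with glass: 2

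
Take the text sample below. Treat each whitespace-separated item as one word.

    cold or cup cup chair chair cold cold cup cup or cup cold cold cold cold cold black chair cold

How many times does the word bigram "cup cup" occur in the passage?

Scanning the 19 overlapping bigram windows for "cup cup":
  position 3–4: cup cup
  position 9–10: cup cup

2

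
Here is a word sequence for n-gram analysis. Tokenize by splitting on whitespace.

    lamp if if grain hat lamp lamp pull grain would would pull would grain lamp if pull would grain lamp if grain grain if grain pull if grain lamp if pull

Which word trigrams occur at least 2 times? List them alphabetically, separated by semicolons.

grain lamp if; lamp if pull; pull would grain; would grain lamp

Trigram counts meeting the condition (at least 2 times):
  grain lamp if: 3
  lamp if pull: 2
  pull would grain: 2
  would grain lamp: 2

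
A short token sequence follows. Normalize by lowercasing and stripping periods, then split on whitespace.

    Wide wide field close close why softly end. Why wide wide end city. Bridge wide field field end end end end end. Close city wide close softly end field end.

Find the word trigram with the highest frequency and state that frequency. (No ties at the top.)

"end end end", 3 times

Trigram frequencies (highest first):
  end end end: 3
  wide wide field: 1
  wide field close: 1
  field close close: 1
  close close why: 1
  close why softly: 1
  … (20 more, each ≤ 1)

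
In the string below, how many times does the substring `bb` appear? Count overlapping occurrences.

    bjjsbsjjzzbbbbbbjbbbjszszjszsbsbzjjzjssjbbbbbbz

Sliding a length-2 window over the 47 characters (46 positions):
  position 11–12: bb
  position 12–13: bb
  position 13–14: bb
  position 14–15: bb
  position 15–16: bb
  position 18–19: bb
  position 19–20: bb
  position 41–42: bb
  position 42–43: bb
  position 43–44: bb
  … (2 more)

12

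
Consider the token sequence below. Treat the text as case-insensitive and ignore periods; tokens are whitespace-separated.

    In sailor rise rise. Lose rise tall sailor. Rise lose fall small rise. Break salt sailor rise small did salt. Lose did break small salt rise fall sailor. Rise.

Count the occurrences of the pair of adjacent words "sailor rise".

4

Scanning the 28 overlapping bigram windows for "sailor rise":
  position 2–3: sailor rise
  position 8–9: sailor rise
  position 16–17: sailor rise
  position 28–29: sailor rise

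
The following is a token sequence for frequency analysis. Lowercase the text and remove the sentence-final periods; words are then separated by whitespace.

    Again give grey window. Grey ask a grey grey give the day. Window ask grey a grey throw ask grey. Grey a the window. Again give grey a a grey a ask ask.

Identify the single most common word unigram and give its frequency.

Unigram frequencies (highest first):
  grey: 10
  a: 6
  ask: 5
  give: 3
  window: 3
  again: 2
  … (3 more, each ≤ 2)

"grey", 10 times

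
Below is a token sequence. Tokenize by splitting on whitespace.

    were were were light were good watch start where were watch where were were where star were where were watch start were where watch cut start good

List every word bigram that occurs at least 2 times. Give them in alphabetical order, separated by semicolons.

watch start; were watch; were were; were where; where were

Bigram counts meeting the condition (at least 2 times):
  watch start: 2
  were watch: 2
  were were: 3
  were where: 3
  where were: 3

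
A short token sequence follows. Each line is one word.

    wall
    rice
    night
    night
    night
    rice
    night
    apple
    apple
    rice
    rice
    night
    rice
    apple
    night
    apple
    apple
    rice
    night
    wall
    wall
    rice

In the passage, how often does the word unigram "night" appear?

Scanning the 22 tokens for "night":
  position 3: night
  position 4: night
  position 5: night
  position 7: night
  position 12: night
  position 15: night
  position 19: night

7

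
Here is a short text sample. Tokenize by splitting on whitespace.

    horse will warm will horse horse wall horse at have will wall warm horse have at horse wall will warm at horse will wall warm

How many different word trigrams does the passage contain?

25 tokens → 23 trigram windows in total.
Repeated trigrams (each contributes count−1 duplicates):
  will wall warm: 2
1 duplicate windows → 23 − 1 = 22 distinct.

22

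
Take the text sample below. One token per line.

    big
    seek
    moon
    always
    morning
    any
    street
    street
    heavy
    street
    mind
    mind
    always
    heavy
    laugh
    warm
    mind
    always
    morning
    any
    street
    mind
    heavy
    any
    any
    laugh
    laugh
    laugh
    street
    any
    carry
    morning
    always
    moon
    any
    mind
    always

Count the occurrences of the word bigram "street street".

1

Scanning the 36 overlapping bigram windows for "street street":
  position 7–8: street street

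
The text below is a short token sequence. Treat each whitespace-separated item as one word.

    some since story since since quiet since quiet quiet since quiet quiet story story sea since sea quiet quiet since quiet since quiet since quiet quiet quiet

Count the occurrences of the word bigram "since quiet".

6

Scanning the 26 overlapping bigram windows for "since quiet":
  position 5–6: since quiet
  position 7–8: since quiet
  position 10–11: since quiet
  position 20–21: since quiet
  position 22–23: since quiet
  position 24–25: since quiet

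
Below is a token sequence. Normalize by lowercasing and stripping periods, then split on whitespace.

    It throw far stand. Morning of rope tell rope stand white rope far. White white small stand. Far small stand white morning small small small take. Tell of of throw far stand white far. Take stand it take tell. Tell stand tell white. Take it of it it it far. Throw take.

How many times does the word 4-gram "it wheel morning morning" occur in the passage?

0

Scanning the 49 overlapping 4-gram windows for "it wheel morning morning":
  (none found)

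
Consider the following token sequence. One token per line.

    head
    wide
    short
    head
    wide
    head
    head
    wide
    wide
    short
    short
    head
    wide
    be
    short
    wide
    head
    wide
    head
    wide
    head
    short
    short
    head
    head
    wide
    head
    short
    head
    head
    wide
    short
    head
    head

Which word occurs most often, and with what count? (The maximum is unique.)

"head", 15 times

Unigram frequencies (highest first):
  head: 15
  wide: 10
  short: 8
  be: 1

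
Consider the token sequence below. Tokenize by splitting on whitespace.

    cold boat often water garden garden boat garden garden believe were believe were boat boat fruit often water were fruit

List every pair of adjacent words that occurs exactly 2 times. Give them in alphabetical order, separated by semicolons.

Bigram counts meeting the condition (exactly 2 times):
  believe were: 2
  garden garden: 2
  often water: 2

believe were; garden garden; often water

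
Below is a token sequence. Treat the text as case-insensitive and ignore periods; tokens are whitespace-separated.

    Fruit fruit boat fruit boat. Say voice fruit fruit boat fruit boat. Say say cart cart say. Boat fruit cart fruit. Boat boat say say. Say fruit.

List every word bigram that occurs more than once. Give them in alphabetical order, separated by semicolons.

boat fruit; boat say; fruit boat; fruit fruit; say say

Bigram counts meeting the condition (more than once):
  boat fruit: 3
  boat say: 3
  fruit boat: 5
  fruit fruit: 2
  say say: 3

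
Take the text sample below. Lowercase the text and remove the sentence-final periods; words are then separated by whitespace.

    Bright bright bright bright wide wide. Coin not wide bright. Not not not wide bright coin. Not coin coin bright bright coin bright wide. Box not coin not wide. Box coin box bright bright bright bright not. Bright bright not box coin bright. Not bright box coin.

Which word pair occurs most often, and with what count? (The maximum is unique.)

"bright bright", 8 times

Bigram frequencies (highest first):
  bright bright: 8
  bright not: 4
  coin not: 3
  not wide: 3
  coin bright: 3
  box coin: 3
  … (15 more, each ≤ 2)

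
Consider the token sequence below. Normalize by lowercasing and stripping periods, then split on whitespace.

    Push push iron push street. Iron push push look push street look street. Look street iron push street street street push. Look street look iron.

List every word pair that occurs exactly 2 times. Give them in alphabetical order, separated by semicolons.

push look; push push; street iron; street street

Bigram counts meeting the condition (exactly 2 times):
  push look: 2
  push push: 2
  street iron: 2
  street street: 2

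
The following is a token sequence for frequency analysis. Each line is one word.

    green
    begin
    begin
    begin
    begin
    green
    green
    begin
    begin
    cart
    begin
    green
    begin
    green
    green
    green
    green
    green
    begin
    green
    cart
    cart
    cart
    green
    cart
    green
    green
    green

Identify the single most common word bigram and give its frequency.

"green green", 7 times

Bigram frequencies (highest first):
  green green: 7
  green begin: 4
  begin begin: 4
  begin green: 4
  green cart: 2
  cart cart: 2
  … (3 more, each ≤ 2)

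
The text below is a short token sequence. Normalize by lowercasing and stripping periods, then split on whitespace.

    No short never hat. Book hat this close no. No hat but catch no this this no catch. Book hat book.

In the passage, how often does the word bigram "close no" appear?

Scanning the 20 overlapping bigram windows for "close no":
  position 8–9: close no

1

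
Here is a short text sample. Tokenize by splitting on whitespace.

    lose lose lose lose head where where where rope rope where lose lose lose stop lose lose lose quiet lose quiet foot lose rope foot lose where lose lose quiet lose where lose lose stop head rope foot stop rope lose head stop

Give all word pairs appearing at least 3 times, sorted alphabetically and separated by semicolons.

lose lose; lose quiet; where lose

Bigram counts meeting the condition (at least 3 times):
  lose lose: 9
  lose quiet: 3
  where lose: 3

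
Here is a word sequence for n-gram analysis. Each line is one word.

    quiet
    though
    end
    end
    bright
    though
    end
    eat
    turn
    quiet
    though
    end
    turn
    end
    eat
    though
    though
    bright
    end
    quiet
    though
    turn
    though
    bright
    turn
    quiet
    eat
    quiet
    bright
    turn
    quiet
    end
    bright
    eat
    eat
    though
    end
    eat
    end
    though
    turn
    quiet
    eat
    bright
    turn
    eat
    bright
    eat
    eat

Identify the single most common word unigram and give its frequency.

"eat", 10 times

Unigram frequencies (highest first):
  eat: 10
  though: 9
  end: 9
  quiet: 7
  bright: 7
  turn: 7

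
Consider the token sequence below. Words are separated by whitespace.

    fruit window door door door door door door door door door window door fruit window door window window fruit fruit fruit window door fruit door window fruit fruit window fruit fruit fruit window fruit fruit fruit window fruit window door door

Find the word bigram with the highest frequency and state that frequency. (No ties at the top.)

Bigram frequencies (highest first):
  door door: 9
  fruit window: 7
  fruit fruit: 7
  window door: 5
  window fruit: 5
  door window: 3
  … (3 more, each ≤ 2)

"door door", 9 times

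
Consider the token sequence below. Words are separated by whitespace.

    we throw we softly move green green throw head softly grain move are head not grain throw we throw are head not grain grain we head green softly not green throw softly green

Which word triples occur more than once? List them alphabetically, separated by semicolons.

Trigram counts meeting the condition (more than once):
  are head not: 2
  head not grain: 2

are head not; head not grain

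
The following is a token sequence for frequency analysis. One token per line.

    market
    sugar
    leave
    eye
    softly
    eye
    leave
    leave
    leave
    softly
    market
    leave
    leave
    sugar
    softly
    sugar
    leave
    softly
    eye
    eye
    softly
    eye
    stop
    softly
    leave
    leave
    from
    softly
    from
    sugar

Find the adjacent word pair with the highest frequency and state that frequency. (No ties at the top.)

Bigram frequencies (highest first):
  leave leave: 4
  softly eye: 3
  sugar leave: 2
  eye softly: 2
  leave softly: 2
  market sugar: 1
  … (15 more, each ≤ 1)

"leave leave", 4 times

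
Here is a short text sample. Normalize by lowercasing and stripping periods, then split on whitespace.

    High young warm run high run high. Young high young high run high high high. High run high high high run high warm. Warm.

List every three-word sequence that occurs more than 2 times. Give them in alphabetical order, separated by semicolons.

Trigram counts meeting the condition (more than 2 times):
  high high high: 3
  high run high: 4

high high high; high run high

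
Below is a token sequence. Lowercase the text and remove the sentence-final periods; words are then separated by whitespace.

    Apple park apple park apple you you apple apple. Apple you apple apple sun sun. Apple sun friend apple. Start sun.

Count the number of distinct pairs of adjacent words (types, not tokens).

21 tokens → 20 bigram windows in total.
Repeated bigrams (each contributes count−1 duplicates):
  apple apple: 3
  apple park: 2
  apple sun: 2
  apple you: 2
  park apple: 2
  you apple: 2
7 duplicate windows → 20 − 7 = 13 distinct.

13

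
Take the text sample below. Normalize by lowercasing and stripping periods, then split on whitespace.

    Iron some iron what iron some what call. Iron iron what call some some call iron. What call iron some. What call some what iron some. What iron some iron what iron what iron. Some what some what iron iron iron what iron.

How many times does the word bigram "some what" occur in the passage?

6

Scanning the 42 overlapping bigram windows for "some what":
  position 6–7: some what
  position 20–21: some what
  position 23–24: some what
  position 26–27: some what
  position 35–36: some what
  position 37–38: some what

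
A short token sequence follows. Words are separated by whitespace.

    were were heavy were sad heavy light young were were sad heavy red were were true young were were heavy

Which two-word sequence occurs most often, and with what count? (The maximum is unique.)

Bigram frequencies (highest first):
  were were: 4
  were heavy: 2
  were sad: 2
  sad heavy: 2
  young were: 2
  heavy were: 1
  … (6 more, each ≤ 1)

"were were", 4 times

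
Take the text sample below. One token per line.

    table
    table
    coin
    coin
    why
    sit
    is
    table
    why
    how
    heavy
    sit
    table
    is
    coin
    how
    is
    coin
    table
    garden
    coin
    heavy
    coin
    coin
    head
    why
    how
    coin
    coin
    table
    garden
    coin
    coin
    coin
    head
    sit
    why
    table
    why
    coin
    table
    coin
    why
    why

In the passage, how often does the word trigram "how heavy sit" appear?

Scanning the 42 overlapping trigram windows for "how heavy sit":
  position 10–12: how heavy sit

1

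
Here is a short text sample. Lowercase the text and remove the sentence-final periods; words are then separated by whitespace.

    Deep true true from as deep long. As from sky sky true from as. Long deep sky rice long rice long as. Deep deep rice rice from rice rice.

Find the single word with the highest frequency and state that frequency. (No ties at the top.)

"rice", 6 times

Unigram frequencies (highest first):
  rice: 6
  deep: 5
  from: 4
  as: 4
  long: 4
  true: 3
  … (1 more, each ≤ 3)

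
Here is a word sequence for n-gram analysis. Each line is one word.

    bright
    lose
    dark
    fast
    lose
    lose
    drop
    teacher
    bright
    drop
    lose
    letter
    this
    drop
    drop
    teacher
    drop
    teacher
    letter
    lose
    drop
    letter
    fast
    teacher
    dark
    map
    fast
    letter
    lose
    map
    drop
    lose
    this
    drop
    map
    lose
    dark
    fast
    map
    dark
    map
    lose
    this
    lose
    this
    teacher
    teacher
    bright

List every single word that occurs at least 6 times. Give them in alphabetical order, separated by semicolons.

Unigram counts meeting the condition (at least 6 times):
  drop: 8
  lose: 10
  teacher: 6

drop; lose; teacher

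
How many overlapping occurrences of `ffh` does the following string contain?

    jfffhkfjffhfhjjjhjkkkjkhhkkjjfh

Sliding a length-3 window over the 31 characters (29 positions):
  position 3–5: ffh
  position 9–11: ffh

2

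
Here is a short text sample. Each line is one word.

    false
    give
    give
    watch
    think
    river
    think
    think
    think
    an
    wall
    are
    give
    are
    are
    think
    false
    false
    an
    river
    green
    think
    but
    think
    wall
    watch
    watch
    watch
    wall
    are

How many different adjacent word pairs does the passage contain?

26

30 tokens → 29 bigram windows in total.
Repeated bigrams (each contributes count−1 duplicates):
  think think: 2
  wall are: 2
  watch watch: 2
3 duplicate windows → 29 − 3 = 26 distinct.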